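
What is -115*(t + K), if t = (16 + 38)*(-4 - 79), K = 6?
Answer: 514740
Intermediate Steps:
t = -4482 (t = 54*(-83) = -4482)
-115*(t + K) = -115*(-4482 + 6) = -115*(-4476) = 514740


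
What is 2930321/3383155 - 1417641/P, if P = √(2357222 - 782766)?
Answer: 2930321/3383155 - 1417641*√393614/787228 ≈ -1128.9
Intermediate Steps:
P = 2*√393614 (P = √1574456 = 2*√393614 ≈ 1254.8)
2930321/3383155 - 1417641/P = 2930321/3383155 - 1417641*√393614/787228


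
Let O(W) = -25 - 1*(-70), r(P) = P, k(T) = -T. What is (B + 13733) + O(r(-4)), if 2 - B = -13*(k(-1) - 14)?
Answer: 13611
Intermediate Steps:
O(W) = 45 (O(W) = -25 + 70 = 45)
B = -167 (B = 2 - (-13)*(-1*(-1) - 14) = 2 - (-13)*(1 - 14) = 2 - (-13)*(-13) = 2 - 1*169 = 2 - 169 = -167)
(B + 13733) + O(r(-4)) = (-167 + 13733) + 45 = 13566 + 45 = 13611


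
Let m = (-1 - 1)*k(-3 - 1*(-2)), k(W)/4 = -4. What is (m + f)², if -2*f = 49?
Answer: 225/4 ≈ 56.250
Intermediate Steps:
k(W) = -16 (k(W) = 4*(-4) = -16)
f = -49/2 (f = -½*49 = -49/2 ≈ -24.500)
m = 32 (m = (-1 - 1)*(-16) = -2*(-16) = 32)
(m + f)² = (32 - 49/2)² = (15/2)² = 225/4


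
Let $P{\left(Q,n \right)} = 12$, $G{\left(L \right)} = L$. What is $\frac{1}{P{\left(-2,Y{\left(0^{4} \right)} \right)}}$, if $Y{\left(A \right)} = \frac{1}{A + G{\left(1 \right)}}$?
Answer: $\frac{1}{12} \approx 0.083333$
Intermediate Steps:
$Y{\left(A \right)} = \frac{1}{1 + A}$ ($Y{\left(A \right)} = \frac{1}{A + 1} = \frac{1}{1 + A}$)
$\frac{1}{P{\left(-2,Y{\left(0^{4} \right)} \right)}} = \frac{1}{12}$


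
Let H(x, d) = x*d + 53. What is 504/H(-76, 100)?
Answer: -504/7547 ≈ -0.066782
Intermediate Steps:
H(x, d) = 53 + d*x (H(x, d) = d*x + 53 = 53 + d*x)
504/H(-76, 100) = 504/(53 + 100*(-76)) = 504/(53 - 7600) = 504/(-7547) = 504*(-1/7547) = -504/7547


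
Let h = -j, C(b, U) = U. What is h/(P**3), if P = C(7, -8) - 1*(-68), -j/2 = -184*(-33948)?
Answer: 21689/375 ≈ 57.837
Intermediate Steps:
j = -12492864 (j = -(-368)*(-33948) = -2*6246432 = -12492864)
P = 60 (P = -8 - 1*(-68) = -8 + 68 = 60)
h = 12492864 (h = -1*(-12492864) = 12492864)
h/(P**3) = 12492864/(60**3) = 12492864/216000 = 12492864*(1/216000) = 21689/375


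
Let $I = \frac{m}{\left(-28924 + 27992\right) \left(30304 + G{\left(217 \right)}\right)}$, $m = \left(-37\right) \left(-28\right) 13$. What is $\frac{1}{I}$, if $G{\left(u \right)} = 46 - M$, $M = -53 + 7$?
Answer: $- \frac{7082268}{3367} \approx -2103.4$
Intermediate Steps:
$M = -46$
$G{\left(u \right)} = 92$ ($G{\left(u \right)} = 46 - -46 = 46 + 46 = 92$)
$m = 13468$ ($m = 1036 \cdot 13 = 13468$)
$I = - \frac{3367}{7082268}$ ($I = \frac{13468}{\left(-28924 + 27992\right) \left(30304 + 92\right)} = \frac{13468}{\left(-932\right) 30396} = \frac{13468}{-28329072} = 13468 \left(- \frac{1}{28329072}\right) = - \frac{3367}{7082268} \approx -0.00047541$)
$\frac{1}{I} = \frac{1}{- \frac{3367}{7082268}} = - \frac{7082268}{3367}$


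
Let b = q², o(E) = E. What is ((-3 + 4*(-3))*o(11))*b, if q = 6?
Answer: -5940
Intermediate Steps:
b = 36 (b = 6² = 36)
((-3 + 4*(-3))*o(11))*b = ((-3 + 4*(-3))*11)*36 = ((-3 - 12)*11)*36 = -15*11*36 = -165*36 = -5940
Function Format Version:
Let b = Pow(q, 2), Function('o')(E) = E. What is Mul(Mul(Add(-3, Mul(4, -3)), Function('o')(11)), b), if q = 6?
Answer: -5940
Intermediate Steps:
b = 36 (b = Pow(6, 2) = 36)
Mul(Mul(Add(-3, Mul(4, -3)), Function('o')(11)), b) = Mul(Mul(Add(-3, Mul(4, -3)), 11), 36) = Mul(Mul(Add(-3, -12), 11), 36) = Mul(Mul(-15, 11), 36) = Mul(-165, 36) = -5940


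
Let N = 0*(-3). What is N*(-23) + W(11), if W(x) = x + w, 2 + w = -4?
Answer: 5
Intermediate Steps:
N = 0
w = -6 (w = -2 - 4 = -6)
W(x) = -6 + x (W(x) = x - 6 = -6 + x)
N*(-23) + W(11) = 0*(-23) + (-6 + 11) = 0 + 5 = 5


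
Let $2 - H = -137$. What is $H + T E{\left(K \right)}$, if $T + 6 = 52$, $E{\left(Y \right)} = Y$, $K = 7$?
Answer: $461$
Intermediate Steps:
$T = 46$ ($T = -6 + 52 = 46$)
$H = 139$ ($H = 2 - -137 = 2 + 137 = 139$)
$H + T E{\left(K \right)} = 139 + 46 \cdot 7 = 139 + 322 = 461$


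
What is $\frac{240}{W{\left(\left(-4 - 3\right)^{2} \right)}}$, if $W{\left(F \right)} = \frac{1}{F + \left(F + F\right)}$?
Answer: $35280$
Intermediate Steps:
$W{\left(F \right)} = \frac{1}{3 F}$ ($W{\left(F \right)} = \frac{1}{F + 2 F} = \frac{1}{3 F}$)
$\frac{240}{W{\left(\left(-4 - 3\right)^{2} \right)}} = \frac{240}{\frac{1}{3} \frac{1}{\left(-4 - 3\right)^{2}}} = \frac{240}{\frac{1}{3} \frac{1}{\left(-7\right)^{2}}} = \frac{240}{\frac{1}{3} \cdot \frac{1}{49}} = 240 \frac{1}{\frac{1}{147}} = 240 \cdot 147 = 35280$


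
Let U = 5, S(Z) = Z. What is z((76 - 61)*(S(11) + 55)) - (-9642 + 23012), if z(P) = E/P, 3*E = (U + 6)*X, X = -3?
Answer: -1203301/90 ≈ -13370.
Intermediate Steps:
E = -11 (E = ((5 + 6)*(-3))/3 = (11*(-3))/3 = (⅓)*(-33) = -11)
z(P) = -11/P
z((76 - 61)*(S(11) + 55)) - (-9642 + 23012) = -11*1/((11 + 55)*(76 - 61)) - (-9642 + 23012) = -11/(15*66) - 1*13370 = -11/990 - 13370 = -11*1/990 - 13370 = -1/90 - 13370 = -1203301/90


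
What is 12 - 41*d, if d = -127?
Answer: 5219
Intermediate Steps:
12 - 41*d = 12 - 41*(-127) = 12 + 5207 = 5219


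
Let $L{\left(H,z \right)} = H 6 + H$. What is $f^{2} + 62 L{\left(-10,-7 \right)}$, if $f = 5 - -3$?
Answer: $-4276$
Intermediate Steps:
$L{\left(H,z \right)} = 7 H$ ($L{\left(H,z \right)} = 6 H + H = 7 H$)
$f = 8$ ($f = 5 + 3 = 8$)
$f^{2} + 62 L{\left(-10,-7 \right)} = 8^{2} + 62 \cdot 7 \left(-10\right) = 64 + 62 \left(-70\right) = 64 - 4340 = -4276$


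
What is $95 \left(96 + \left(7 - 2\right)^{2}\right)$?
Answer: $11495$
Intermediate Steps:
$95 \left(96 + \left(7 - 2\right)^{2}\right) = 95 \left(96 + 5^{2}\right) = 95 \left(96 + 25\right) = 95 \cdot 121 = 11495$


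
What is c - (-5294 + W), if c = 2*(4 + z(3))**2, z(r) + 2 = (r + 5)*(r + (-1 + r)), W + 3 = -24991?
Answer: 33816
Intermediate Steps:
W = -24994 (W = -3 - 24991 = -24994)
z(r) = -2 + (-1 + 2*r)*(5 + r) (z(r) = -2 + (r + 5)*(r + (-1 + r)) = -2 + (5 + r)*(-1 + 2*r) = -2 + (-1 + 2*r)*(5 + r))
c = 3528 (c = 2*(4 + (-7 + 2*3**2 + 9*3))**2 = 2*(4 + (-7 + 2*9 + 27))**2 = 2*(4 + (-7 + 18 + 27))**2 = 2*(4 + 38)**2 = 2*42**2 = 2*1764 = 3528)
c - (-5294 + W) = 3528 - (-5294 - 24994) = 3528 - 1*(-30288) = 3528 + 30288 = 33816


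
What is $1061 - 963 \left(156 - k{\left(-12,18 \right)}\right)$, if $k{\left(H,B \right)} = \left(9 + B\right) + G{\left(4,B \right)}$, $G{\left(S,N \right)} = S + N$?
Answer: $-101980$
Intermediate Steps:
$G{\left(S,N \right)} = N + S$
$k{\left(H,B \right)} = 13 + 2 B$ ($k{\left(H,B \right)} = \left(9 + B\right) + \left(B + 4\right) = \left(9 + B\right) + \left(4 + B\right) = 13 + 2 B$)
$1061 - 963 \left(156 - k{\left(-12,18 \right)}\right) = 1061 - 963 \left(156 - \left(13 + 2 \cdot 18\right)\right) = 1061 - 963 \left(156 - \left(13 + 36\right)\right) = 1061 - 963 \left(156 - 49\right) = 1061 - 103041 = -101980$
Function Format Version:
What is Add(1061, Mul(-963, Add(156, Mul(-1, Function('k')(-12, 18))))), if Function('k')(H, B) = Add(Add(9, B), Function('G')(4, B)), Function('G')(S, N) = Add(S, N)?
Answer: -101980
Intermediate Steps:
Function('G')(S, N) = Add(N, S)
Function('k')(H, B) = Add(13, Mul(2, B)) (Function('k')(H, B) = Add(Add(9, B), Add(B, 4)) = Add(Add(9, B), Add(4, B)) = Add(13, Mul(2, B)))
Add(1061, Mul(-963, Add(156, Mul(-1, Function('k')(-12, 18))))) = Add(1061, Mul(-963, Add(156, Mul(-1, Add(13, Mul(2, 18)))))) = Add(1061, Mul(-963, Add(156, Mul(-1, Add(13, 36))))) = Add(1061, Mul(-963, Add(156, Mul(-1, 49)))) = Add(1061, Mul(-963, Add(156, -49))) = Add(1061, Mul(-963, 107)) = Add(1061, -103041) = -101980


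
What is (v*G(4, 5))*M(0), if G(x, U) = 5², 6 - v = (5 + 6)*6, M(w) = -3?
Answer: 4500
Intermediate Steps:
v = -60 (v = 6 - (5 + 6)*6 = 6 - 11*6 = 6 - 1*66 = 6 - 66 = -60)
G(x, U) = 25
(v*G(4, 5))*M(0) = -60*25*(-3) = -1500*(-3) = 4500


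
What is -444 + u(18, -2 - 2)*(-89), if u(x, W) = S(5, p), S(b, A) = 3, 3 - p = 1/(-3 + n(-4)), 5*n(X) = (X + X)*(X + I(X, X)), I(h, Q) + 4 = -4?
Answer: -711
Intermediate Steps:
I(h, Q) = -8 (I(h, Q) = -4 - 4 = -8)
n(X) = 2*X*(-8 + X)/5 (n(X) = ((X + X)*(X - 8))/5 = ((2*X)*(-8 + X))/5 = (2*X*(-8 + X))/5 = 2*X*(-8 + X)/5)
p = 238/81 (p = 3 - 1/(-3 + (⅖)*(-4)*(-8 - 4)) = 3 - 1/(-3 + (⅖)*(-4)*(-12)) = 3 - 1/(-3 + 96/5) = 3 - 1/81/5 = 3 - 1*5/81 = 3 - 5/81 = 238/81 ≈ 2.9383)
u(x, W) = 3
-444 + u(18, -2 - 2)*(-89) = -444 + 3*(-89) = -444 - 267 = -711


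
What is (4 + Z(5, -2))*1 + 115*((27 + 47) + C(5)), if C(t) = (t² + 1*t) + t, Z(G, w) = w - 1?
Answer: 12536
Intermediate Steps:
Z(G, w) = -1 + w
C(t) = t² + 2*t (C(t) = (t² + t) + t = (t + t²) + t = t² + 2*t)
(4 + Z(5, -2))*1 + 115*((27 + 47) + C(5)) = (4 + (-1 - 2))*1 + 115*((27 + 47) + 5*(2 + 5)) = (4 - 3)*1 + 115*(74 + 5*7) = 1*1 + 115*(74 + 35) = 1 + 115*109 = 1 + 12535 = 12536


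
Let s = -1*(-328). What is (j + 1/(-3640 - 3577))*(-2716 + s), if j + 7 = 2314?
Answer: -39759287784/7217 ≈ -5.5091e+6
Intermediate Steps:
s = 328
j = 2307 (j = -7 + 2314 = 2307)
(j + 1/(-3640 - 3577))*(-2716 + s) = (2307 + 1/(-3640 - 3577))*(-2716 + 328) = (2307 + 1/(-7217))*(-2388) = (2307 - 1/7217)*(-2388) = (16649618/7217)*(-2388) = -39759287784/7217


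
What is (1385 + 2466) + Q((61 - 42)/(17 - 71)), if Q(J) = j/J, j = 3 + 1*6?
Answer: 72683/19 ≈ 3825.4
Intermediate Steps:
j = 9 (j = 3 + 6 = 9)
Q(J) = 9/J
(1385 + 2466) + Q((61 - 42)/(17 - 71)) = (1385 + 2466) + 9/(((61 - 42)/(17 - 71))) = 3851 + 9/((19/(-54))) = 3851 + 9/((19*(-1/54))) = 3851 + 9/(-19/54) = 3851 + 9*(-54/19) = 3851 - 486/19 = 72683/19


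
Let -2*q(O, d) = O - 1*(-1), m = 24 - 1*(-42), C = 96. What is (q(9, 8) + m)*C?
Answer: 5856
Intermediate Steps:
m = 66 (m = 24 + 42 = 66)
q(O, d) = -½ - O/2 (q(O, d) = -(O - 1*(-1))/2 = -(O + 1)/2 = -(1 + O)/2 = -½ - O/2)
(q(9, 8) + m)*C = ((-½ - ½*9) + 66)*96 = ((-½ - 9/2) + 66)*96 = (-5 + 66)*96 = 61*96 = 5856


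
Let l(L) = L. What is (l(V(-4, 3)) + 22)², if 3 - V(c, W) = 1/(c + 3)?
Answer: 676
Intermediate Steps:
V(c, W) = 3 - 1/(3 + c) (V(c, W) = 3 - 1/(c + 3) = 3 - 1/(3 + c))
(l(V(-4, 3)) + 22)² = ((8 + 3*(-4))/(3 - 4) + 22)² = ((8 - 12)/(-1) + 22)² = (-1*(-4) + 22)² = (4 + 22)² = 26² = 676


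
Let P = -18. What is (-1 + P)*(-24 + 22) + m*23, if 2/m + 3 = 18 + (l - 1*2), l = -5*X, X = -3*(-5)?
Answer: 1155/31 ≈ 37.258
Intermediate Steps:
X = 15
l = -75 (l = -5*15 = -75)
m = -1/31 (m = 2/(-3 + (18 + (-75 - 1*2))) = 2/(-3 + (18 + (-75 - 2))) = 2/(-3 + (18 - 77)) = 2/(-3 - 59) = 2/(-62) = 2*(-1/62) = -1/31 ≈ -0.032258)
(-1 + P)*(-24 + 22) + m*23 = (-1 - 18)*(-24 + 22) - 1/31*23 = -19*(-2) - 23/31 = 38 - 23/31 = 1155/31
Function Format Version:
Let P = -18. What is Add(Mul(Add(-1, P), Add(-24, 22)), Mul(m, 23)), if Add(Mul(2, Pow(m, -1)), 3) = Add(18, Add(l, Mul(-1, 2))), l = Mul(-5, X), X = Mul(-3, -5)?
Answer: Rational(1155, 31) ≈ 37.258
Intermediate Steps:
X = 15
l = -75 (l = Mul(-5, 15) = -75)
m = Rational(-1, 31) (m = Mul(2, Pow(Add(-3, Add(18, Add(-75, Mul(-1, 2)))), -1)) = Mul(2, Pow(Add(-3, Add(18, Add(-75, -2))), -1)) = Mul(2, Pow(Add(-3, Add(18, -77)), -1)) = Mul(2, Pow(Add(-3, -59), -1)) = Mul(2, Pow(-62, -1)) = Mul(2, Rational(-1, 62)) = Rational(-1, 31) ≈ -0.032258)
Add(Mul(Add(-1, P), Add(-24, 22)), Mul(m, 23)) = Add(Mul(Add(-1, -18), Add(-24, 22)), Mul(Rational(-1, 31), 23)) = Add(Mul(-19, -2), Rational(-23, 31)) = Add(38, Rational(-23, 31)) = Rational(1155, 31)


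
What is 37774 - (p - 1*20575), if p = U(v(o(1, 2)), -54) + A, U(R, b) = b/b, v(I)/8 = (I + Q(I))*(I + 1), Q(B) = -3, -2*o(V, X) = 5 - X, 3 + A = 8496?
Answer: 49855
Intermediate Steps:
A = 8493 (A = -3 + 8496 = 8493)
o(V, X) = -5/2 + X/2 (o(V, X) = -(5 - X)/2 = -5/2 + X/2)
v(I) = 8*(1 + I)*(-3 + I) (v(I) = 8*((I - 3)*(I + 1)) = 8*((-3 + I)*(1 + I)) = 8*((1 + I)*(-3 + I)) = 8*(1 + I)*(-3 + I))
U(R, b) = 1
p = 8494 (p = 1 + 8493 = 8494)
37774 - (p - 1*20575) = 37774 - (8494 - 1*20575) = 37774 - (8494 - 20575) = 37774 - 1*(-12081) = 37774 + 12081 = 49855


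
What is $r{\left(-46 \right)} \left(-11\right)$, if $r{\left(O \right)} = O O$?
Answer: $-23276$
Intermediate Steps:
$r{\left(O \right)} = O^{2}$
$r{\left(-46 \right)} \left(-11\right) = \left(-46\right)^{2} \left(-11\right) = 2116 \left(-11\right) = -23276$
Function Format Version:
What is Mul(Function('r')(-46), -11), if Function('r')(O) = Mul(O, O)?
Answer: -23276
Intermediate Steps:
Function('r')(O) = Pow(O, 2)
Mul(Function('r')(-46), -11) = Mul(Pow(-46, 2), -11) = Mul(2116, -11) = -23276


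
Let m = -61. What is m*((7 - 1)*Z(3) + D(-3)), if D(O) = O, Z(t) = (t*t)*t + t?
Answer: -10797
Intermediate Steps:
Z(t) = t + t³ (Z(t) = t²*t + t = t³ + t = t + t³)
m*((7 - 1)*Z(3) + D(-3)) = -61*((7 - 1)*(3 + 3³) - 3) = -61*(6*(3 + 27) - 3) = -61*(6*30 - 3) = -61*(180 - 3) = -61*177 = -10797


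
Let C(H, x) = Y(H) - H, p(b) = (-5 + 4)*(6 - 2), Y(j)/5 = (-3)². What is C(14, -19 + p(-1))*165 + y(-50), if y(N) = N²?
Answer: 7615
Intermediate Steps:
Y(j) = 45 (Y(j) = 5*(-3)² = 5*9 = 45)
p(b) = -4 (p(b) = -1*4 = -4)
C(H, x) = 45 - H
C(14, -19 + p(-1))*165 + y(-50) = (45 - 1*14)*165 + (-50)² = (45 - 14)*165 + 2500 = 31*165 + 2500 = 5115 + 2500 = 7615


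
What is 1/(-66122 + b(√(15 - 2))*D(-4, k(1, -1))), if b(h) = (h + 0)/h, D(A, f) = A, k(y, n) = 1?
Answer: -1/66126 ≈ -1.5123e-5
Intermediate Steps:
b(h) = 1 (b(h) = h/h = 1)
1/(-66122 + b(√(15 - 2))*D(-4, k(1, -1))) = 1/(-66122 + 1*(-4)) = 1/(-66122 - 4) = 1/(-66126) = -1/66126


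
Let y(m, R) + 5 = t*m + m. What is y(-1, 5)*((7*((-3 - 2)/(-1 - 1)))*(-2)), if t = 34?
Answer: 1400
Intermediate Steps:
y(m, R) = -5 + 35*m (y(m, R) = -5 + (34*m + m) = -5 + 35*m)
y(-1, 5)*((7*((-3 - 2)/(-1 - 1)))*(-2)) = (-5 + 35*(-1))*((7*((-3 - 2)/(-1 - 1)))*(-2)) = (-5 - 35)*((7*(-5/(-2)))*(-2)) = -40*7*(-5*(-½))*(-2) = -40*7*(5/2)*(-2) = -700*(-2) = -40*(-35) = 1400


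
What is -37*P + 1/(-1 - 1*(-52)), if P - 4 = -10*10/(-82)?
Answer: -403777/2091 ≈ -193.10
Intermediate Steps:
P = 214/41 (P = 4 - 10*10/(-82) = 4 - 100*(-1/82) = 4 + 50/41 = 214/41 ≈ 5.2195)
-37*P + 1/(-1 - 1*(-52)) = -37*214/41 + 1/(-1 - 1*(-52)) = -7918/41 + 1/(-1 + 52) = -7918/41 + 1/51 = -403777/2091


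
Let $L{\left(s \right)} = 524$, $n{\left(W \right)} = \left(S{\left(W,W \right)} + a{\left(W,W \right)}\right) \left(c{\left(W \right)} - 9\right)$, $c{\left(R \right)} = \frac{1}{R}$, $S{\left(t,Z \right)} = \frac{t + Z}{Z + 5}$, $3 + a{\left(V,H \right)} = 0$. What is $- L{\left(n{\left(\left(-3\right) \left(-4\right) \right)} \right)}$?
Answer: $-524$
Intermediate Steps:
$a{\left(V,H \right)} = -3$ ($a{\left(V,H \right)} = -3 + 0 = -3$)
$S{\left(t,Z \right)} = \frac{Z + t}{5 + Z}$
$n{\left(W \right)} = \left(-9 + \frac{1}{W}\right) \left(-3 + \frac{2 W}{5 + W}\right)$ ($n{\left(W \right)} = \left(\frac{W + W}{5 + W} - 3\right) \left(\frac{1}{W} - 9\right) = \left(\frac{2 W}{5 + W} - 3\right) \left(-9 + \frac{1}{W}\right) = \left(-3 + \frac{2 W}{5 + W}\right) \left(-9 + \frac{1}{W}\right) = \left(-9 + \frac{1}{W}\right) \left(-3 + \frac{2 W}{5 + W}\right)$)
$- L{\left(n{\left(\left(-3\right) \left(-4\right) \right)} \right)} = \left(-1\right) 524 = -524$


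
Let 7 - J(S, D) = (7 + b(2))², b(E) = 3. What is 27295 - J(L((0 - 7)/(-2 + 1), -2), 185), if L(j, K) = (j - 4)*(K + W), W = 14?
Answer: 27388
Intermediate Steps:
L(j, K) = (-4 + j)*(14 + K) (L(j, K) = (j - 4)*(K + 14) = (-4 + j)*(14 + K))
J(S, D) = -93 (J(S, D) = 7 - (7 + 3)² = 7 - 1*10² = 7 - 1*100 = 7 - 100 = -93)
27295 - J(L((0 - 7)/(-2 + 1), -2), 185) = 27295 - 1*(-93) = 27295 + 93 = 27388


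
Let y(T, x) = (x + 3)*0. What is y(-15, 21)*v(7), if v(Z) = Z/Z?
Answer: 0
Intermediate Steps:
y(T, x) = 0 (y(T, x) = (3 + x)*0 = 0)
v(Z) = 1
y(-15, 21)*v(7) = 0*1 = 0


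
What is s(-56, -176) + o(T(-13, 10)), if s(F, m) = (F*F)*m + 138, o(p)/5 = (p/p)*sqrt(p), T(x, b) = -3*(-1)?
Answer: -551798 + 5*sqrt(3) ≈ -5.5179e+5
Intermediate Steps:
T(x, b) = 3
o(p) = 5*sqrt(p) (o(p) = 5*((p/p)*sqrt(p)) = 5*(1*sqrt(p)) = 5*sqrt(p))
s(F, m) = 138 + m*F**2 (s(F, m) = F**2*m + 138 = m*F**2 + 138 = 138 + m*F**2)
s(-56, -176) + o(T(-13, 10)) = (138 - 176*(-56)**2) + 5*sqrt(3) = (138 - 176*3136) + 5*sqrt(3) = (138 - 551936) + 5*sqrt(3) = -551798 + 5*sqrt(3)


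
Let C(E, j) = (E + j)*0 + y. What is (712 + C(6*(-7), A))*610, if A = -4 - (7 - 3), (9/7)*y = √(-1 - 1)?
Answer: 434320 + 4270*I*√2/9 ≈ 4.3432e+5 + 670.97*I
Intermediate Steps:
y = 7*I*√2/9 (y = 7*√(-1 - 1)/9 = 7*√(-2)/9 = 7*(I*√2)/9 = 7*I*√2/9 ≈ 1.0999*I)
A = -8 (A = -4 - 1*4 = -4 - 4 = -8)
C(E, j) = 7*I*√2/9 (C(E, j) = (E + j)*0 + 7*I*√2/9 = 0 + 7*I*√2/9 = 7*I*√2/9)
(712 + C(6*(-7), A))*610 = (712 + 7*I*√2/9)*610 = 434320 + 4270*I*√2/9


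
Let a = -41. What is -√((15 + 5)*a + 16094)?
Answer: -√15274 ≈ -123.59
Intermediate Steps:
-√((15 + 5)*a + 16094) = -√((15 + 5)*(-41) + 16094) = -√(20*(-41) + 16094) = -√(-820 + 16094) = -√15274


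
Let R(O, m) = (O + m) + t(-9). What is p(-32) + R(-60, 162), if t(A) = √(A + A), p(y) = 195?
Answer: 297 + 3*I*√2 ≈ 297.0 + 4.2426*I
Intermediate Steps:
t(A) = √2*√A (t(A) = √(2*A) = √2*√A)
R(O, m) = O + m + 3*I*√2 (R(O, m) = (O + m) + √2*√(-9) = (O + m) + √2*(3*I) = (O + m) + 3*I*√2 = O + m + 3*I*√2)
p(-32) + R(-60, 162) = 195 + (-60 + 162 + 3*I*√2) = 195 + (102 + 3*I*√2) = 297 + 3*I*√2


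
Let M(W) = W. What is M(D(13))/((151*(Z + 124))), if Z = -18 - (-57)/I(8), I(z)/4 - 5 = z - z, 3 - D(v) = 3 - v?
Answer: 260/328727 ≈ 0.00079093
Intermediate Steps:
D(v) = v (D(v) = 3 - (3 - v) = 3 + (-3 + v) = v)
I(z) = 20 (I(z) = 20 + 4*(z - z) = 20 + 4*0 = 20 + 0 = 20)
Z = -303/20 (Z = -18 - (-57)/20 = -18 - 1*(-57/20) = -18 + 57/20 = -303/20 ≈ -15.150)
M(D(13))/((151*(Z + 124))) = 13/((151*(-303/20 + 124))) = 13/((151*(2177/20))) = 13/(328727/20) = 13*(20/328727) = 260/328727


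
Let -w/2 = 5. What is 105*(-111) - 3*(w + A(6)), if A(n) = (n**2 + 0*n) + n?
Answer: -11751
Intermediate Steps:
A(n) = n + n**2 (A(n) = (n**2 + 0) + n = n**2 + n = n + n**2)
w = -10 (w = -2*5 = -10)
105*(-111) - 3*(w + A(6)) = 105*(-111) - 3*(-10 + 6*(1 + 6)) = -11655 - 3*(-10 + 6*7) = -11655 - 3*(-10 + 42) = -11655 - 3*32 = -11655 - 96 = -11751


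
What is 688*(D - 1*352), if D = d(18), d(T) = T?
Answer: -229792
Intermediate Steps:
D = 18
688*(D - 1*352) = 688*(18 - 1*352) = 688*(18 - 352) = 688*(-334) = -229792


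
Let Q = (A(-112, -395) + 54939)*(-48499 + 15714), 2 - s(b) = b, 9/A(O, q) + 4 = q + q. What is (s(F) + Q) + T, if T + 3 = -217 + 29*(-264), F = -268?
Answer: -1430138785409/794 ≈ -1.8012e+9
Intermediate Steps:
A(O, q) = 9/(-4 + 2*q) (A(O, q) = 9/(-4 + (q + q)) = 9/(-4 + 2*q))
s(b) = 2 - b
T = -7876 (T = -3 + (-217 + 29*(-264)) = -3 + (-217 - 7656) = -3 - 7873 = -7876)
Q = -1430132746245/794 (Q = (9/(2*(-2 - 395)) + 54939)*(-48499 + 15714) = ((9/2)/(-397) + 54939)*(-32785) = ((9/2)*(-1/397) + 54939)*(-32785) = (-9/794 + 54939)*(-32785) = (43621557/794)*(-32785) = -1430132746245/794 ≈ -1.8012e+9)
(s(F) + Q) + T = ((2 - 1*(-268)) - 1430132746245/794) - 7876 = ((2 + 268) - 1430132746245/794) - 7876 = (270 - 1430132746245/794) - 7876 = -1430132531865/794 - 7876 = -1430138785409/794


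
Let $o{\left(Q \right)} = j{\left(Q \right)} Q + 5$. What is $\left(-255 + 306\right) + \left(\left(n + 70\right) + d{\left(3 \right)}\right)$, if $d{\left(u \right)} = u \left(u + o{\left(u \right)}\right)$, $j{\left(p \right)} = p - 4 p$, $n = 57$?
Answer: $121$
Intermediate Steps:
$j{\left(p \right)} = - 3 p$
$o{\left(Q \right)} = 5 - 3 Q^{2}$ ($o{\left(Q \right)} = - 3 Q Q + 5 = - 3 Q^{2} + 5 = 5 - 3 Q^{2}$)
$d{\left(u \right)} = u \left(5 + u - 3 u^{2}\right)$ ($d{\left(u \right)} = u \left(u - \left(-5 + 3 u^{2}\right)\right) = u \left(5 + u - 3 u^{2}\right)$)
$\left(-255 + 306\right) + \left(\left(n + 70\right) + d{\left(3 \right)}\right) = \left(-255 + 306\right) + \left(\left(57 + 70\right) + 3 \left(5 + 3 - 3 \cdot 3^{2}\right)\right) = 51 + \left(127 + 3 \left(5 + 3 - 27\right)\right) = 51 + \left(127 + 3 \left(-19\right)\right) = 51 + \left(127 - 57\right) = 51 + 70 = 121$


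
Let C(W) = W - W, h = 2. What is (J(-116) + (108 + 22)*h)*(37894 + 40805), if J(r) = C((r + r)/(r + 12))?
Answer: 20461740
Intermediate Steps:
C(W) = 0
J(r) = 0
(J(-116) + (108 + 22)*h)*(37894 + 40805) = (0 + (108 + 22)*2)*(37894 + 40805) = (0 + 130*2)*78699 = (0 + 260)*78699 = 260*78699 = 20461740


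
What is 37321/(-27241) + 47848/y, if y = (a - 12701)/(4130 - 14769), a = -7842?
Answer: 13866397082849/559611863 ≈ 24779.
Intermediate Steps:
y = 20543/10639 (y = (-7842 - 12701)/(4130 - 14769) = -20543/(-10639) = -20543*(-1/10639) = 20543/10639 ≈ 1.9309)
37321/(-27241) + 47848/y = 37321/(-27241) + 47848/(20543/10639) = 37321*(-1/27241) + 47848*(10639/20543) = -37321/27241 + 509054872/20543 = 13866397082849/559611863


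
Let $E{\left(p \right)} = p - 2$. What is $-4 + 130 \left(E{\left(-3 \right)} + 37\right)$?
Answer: $4156$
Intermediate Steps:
$E{\left(p \right)} = -2 + p$
$-4 + 130 \left(E{\left(-3 \right)} + 37\right) = -4 + 130 \left(\left(-2 - 3\right) + 37\right) = -4 + 130 \left(-5 + 37\right) = -4 + 130 \cdot 32 = -4 + 4160 = 4156$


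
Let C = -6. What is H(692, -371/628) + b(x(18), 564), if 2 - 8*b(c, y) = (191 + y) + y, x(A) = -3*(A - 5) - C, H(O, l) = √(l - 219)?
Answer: -1317/8 + I*√21650771/314 ≈ -164.63 + 14.819*I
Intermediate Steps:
H(O, l) = √(-219 + l)
x(A) = 21 - 3*A (x(A) = -3*(A - 5) - 1*(-6) = -3*(-5 + A) + 6 = (15 - 3*A) + 6 = 21 - 3*A)
b(c, y) = -189/8 - y/4 (b(c, y) = ¼ - ((191 + y) + y)/8 = ¼ - (191 + 2*y)/8 = ¼ + (-191/8 - y/4) = -189/8 - y/4)
H(692, -371/628) + b(x(18), 564) = √(-219 - 371/628) + (-189/8 - ¼*564) = √(-219 - 371*1/628) + (-189/8 - 141) = √(-219 - 371/628) - 1317/8 = √(-137903/628) - 1317/8 = I*√21650771/314 - 1317/8 = -1317/8 + I*√21650771/314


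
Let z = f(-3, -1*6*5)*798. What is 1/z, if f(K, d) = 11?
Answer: 1/8778 ≈ 0.00011392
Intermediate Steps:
z = 8778 (z = 11*798 = 8778)
1/z = 1/8778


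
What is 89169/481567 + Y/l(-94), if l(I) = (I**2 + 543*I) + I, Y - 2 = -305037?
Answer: 30133327709/4074056820 ≈ 7.3964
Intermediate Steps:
Y = -305035 (Y = 2 - 305037 = -305035)
l(I) = I**2 + 544*I
89169/481567 + Y/l(-94) = 89169/481567 - 305035*(-1/(94*(544 - 94))) = 89169*(1/481567) - 305035/((-94*450)) = 89169/481567 - 305035/(-42300) = 89169/481567 - 305035*(-1/42300) = 89169/481567 + 61007/8460 = 30133327709/4074056820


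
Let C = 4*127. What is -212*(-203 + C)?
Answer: -64660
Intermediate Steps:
C = 508
-212*(-203 + C) = -212*(-203 + 508) = -212*305 = -64660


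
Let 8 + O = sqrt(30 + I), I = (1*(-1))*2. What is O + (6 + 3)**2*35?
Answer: 2827 + 2*sqrt(7) ≈ 2832.3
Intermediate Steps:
I = -2 (I = -1*2 = -2)
O = -8 + 2*sqrt(7) (O = -8 + sqrt(30 - 2) = -8 + sqrt(28) = -8 + 2*sqrt(7) ≈ -2.7085)
O + (6 + 3)**2*35 = (-8 + 2*sqrt(7)) + (6 + 3)**2*35 = (-8 + 2*sqrt(7)) + 9**2*35 = (-8 + 2*sqrt(7)) + 81*35 = (-8 + 2*sqrt(7)) + 2835 = 2827 + 2*sqrt(7)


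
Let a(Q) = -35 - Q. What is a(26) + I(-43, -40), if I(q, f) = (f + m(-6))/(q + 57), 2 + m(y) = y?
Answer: -451/7 ≈ -64.429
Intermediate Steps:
m(y) = -2 + y
I(q, f) = (-8 + f)/(57 + q) (I(q, f) = (f + (-2 - 6))/(q + 57) = (f - 8)/(57 + q) = (-8 + f)/(57 + q))
a(26) + I(-43, -40) = (-35 - 1*26) + (-8 - 40)/(57 - 43) = (-35 - 26) - 48/14 = -61 + (1/14)*(-48) = -61 - 24/7 = -451/7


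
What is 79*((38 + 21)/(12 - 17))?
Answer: -4661/5 ≈ -932.20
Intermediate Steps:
79*((38 + 21)/(12 - 17)) = 79*(59/(-5)) = 79*(59*(-⅕)) = 79*(-59/5) = -4661/5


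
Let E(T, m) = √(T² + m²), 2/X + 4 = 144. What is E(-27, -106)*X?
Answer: √11965/70 ≈ 1.5626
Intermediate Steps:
X = 1/70 (X = 2/(-4 + 144) = 2/140 = 2*(1/140) = 1/70 ≈ 0.014286)
E(-27, -106)*X = √((-27)² + (-106)²)*(1/70) = √(729 + 11236)*(1/70) = √11965*(1/70) = √11965/70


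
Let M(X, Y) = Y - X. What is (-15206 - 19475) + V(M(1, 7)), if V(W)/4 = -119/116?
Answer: -1005868/29 ≈ -34685.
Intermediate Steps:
V(W) = -119/29 (V(W) = 4*(-119/116) = -119/29)
(-15206 - 19475) + V(M(1, 7)) = (-15206 - 19475) - 119/29 = -34681 - 119/29 = -1005868/29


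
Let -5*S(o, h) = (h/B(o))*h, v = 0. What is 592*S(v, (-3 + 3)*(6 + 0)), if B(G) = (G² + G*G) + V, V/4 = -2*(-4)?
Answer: 0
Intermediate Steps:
V = 32 (V = 4*(-2*(-4)) = 4*8 = 32)
B(G) = 32 + 2*G² (B(G) = (G² + G*G) + 32 = (G² + G²) + 32 = 2*G² + 32 = 32 + 2*G²)
S(o, h) = -h²/(5*(32 + 2*o²)) (S(o, h) = -h/(32 + 2*o²)*h/5 = -h²/(5*(32 + 2*o²)))
592*S(v, (-3 + 3)*(6 + 0)) = 592*(-((-3 + 3)*(6 + 0))²/(160 + 10*0²)) = 592*(-(0*6)²/(160 + 10*0)) = 592*(-1*0²/(160 + 0)) = 592*(-1*0/160) = 592*(-1*0*1/160) = 592*0 = 0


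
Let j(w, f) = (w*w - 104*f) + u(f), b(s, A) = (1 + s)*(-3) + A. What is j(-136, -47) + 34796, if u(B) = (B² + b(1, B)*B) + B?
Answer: 62833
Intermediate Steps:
b(s, A) = -3 + A - 3*s (b(s, A) = (-3 - 3*s) + A = -3 + A - 3*s)
u(B) = B + B² + B*(-6 + B) (u(B) = (B² + (-3 + B - 3*1)*B) + B = (B² + (-3 + B - 3)*B) + B = (B² + (-6 + B)*B) + B = (B² + B*(-6 + B)) + B = B + B² + B*(-6 + B))
j(w, f) = w² - 104*f + f*(-5 + 2*f) (j(w, f) = (w*w - 104*f) + f*(-5 + 2*f) = (w² - 104*f) + f*(-5 + 2*f) = w² - 104*f + f*(-5 + 2*f))
j(-136, -47) + 34796 = ((-136)² - 109*(-47) + 2*(-47)²) + 34796 = (18496 + 5123 + 2*2209) + 34796 = (18496 + 5123 + 4418) + 34796 = 28037 + 34796 = 62833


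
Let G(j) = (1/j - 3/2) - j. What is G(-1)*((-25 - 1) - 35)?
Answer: 183/2 ≈ 91.500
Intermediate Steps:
G(j) = -3/2 + 1/j - j (G(j) = (1/j - 3*½) - j = (1/j - 3/2) - j = (-3/2 + 1/j) - j = -3/2 + 1/j - j)
G(-1)*((-25 - 1) - 35) = (-3/2 + 1/(-1) - 1*(-1))*((-25 - 1) - 35) = (-3/2 - 1 + 1)*(-26 - 35) = -3/2*(-61) = 183/2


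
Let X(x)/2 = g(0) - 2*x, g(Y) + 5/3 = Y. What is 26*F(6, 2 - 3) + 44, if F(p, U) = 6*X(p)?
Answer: -4220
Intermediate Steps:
g(Y) = -5/3 + Y
X(x) = -10/3 - 4*x (X(x) = 2*((-5/3 + 0) - 2*x) = 2*(-5/3 - 2*x) = -10/3 - 4*x)
F(p, U) = -20 - 24*p (F(p, U) = 6*(-10/3 - 4*p) = -20 - 24*p)
26*F(6, 2 - 3) + 44 = 26*(-20 - 24*6) + 44 = 26*(-20 - 144) + 44 = 26*(-164) + 44 = -4264 + 44 = -4220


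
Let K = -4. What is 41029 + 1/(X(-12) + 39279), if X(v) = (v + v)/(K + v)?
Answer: 3223279271/78561 ≈ 41029.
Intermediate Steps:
X(v) = 2*v/(-4 + v) (X(v) = (v + v)/(-4 + v) = (2*v)/(-4 + v) = 2*v/(-4 + v))
41029 + 1/(X(-12) + 39279) = 41029 + 1/(2*(-12)/(-4 - 12) + 39279) = 41029 + 1/(2*(-12)/(-16) + 39279) = 41029 + 1/(2*(-12)*(-1/16) + 39279) = 41029 + 1/(3/2 + 39279) = 41029 + 1/(78561/2) = 41029 + 2/78561 = 3223279271/78561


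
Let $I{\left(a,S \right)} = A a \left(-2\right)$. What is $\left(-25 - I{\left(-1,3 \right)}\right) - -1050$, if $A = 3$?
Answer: $1019$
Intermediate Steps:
$I{\left(a,S \right)} = - 6 a$ ($I{\left(a,S \right)} = 3 a \left(-2\right) = - 6 a$)
$\left(-25 - I{\left(-1,3 \right)}\right) - -1050 = \left(-25 - \left(-6\right) \left(-1\right)\right) - -1050 = \left(-25 - 6\right) + 1050 = -31 + 1050 = 1019$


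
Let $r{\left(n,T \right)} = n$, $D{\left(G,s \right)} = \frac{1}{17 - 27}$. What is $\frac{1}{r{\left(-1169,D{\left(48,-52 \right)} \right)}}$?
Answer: $- \frac{1}{1169} \approx -0.00085543$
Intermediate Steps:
$D{\left(G,s \right)} = - \frac{1}{10}$ ($D{\left(G,s \right)} = \frac{1}{-10} = - \frac{1}{10}$)
$\frac{1}{r{\left(-1169,D{\left(48,-52 \right)} \right)}} = \frac{1}{-1169} = - \frac{1}{1169}$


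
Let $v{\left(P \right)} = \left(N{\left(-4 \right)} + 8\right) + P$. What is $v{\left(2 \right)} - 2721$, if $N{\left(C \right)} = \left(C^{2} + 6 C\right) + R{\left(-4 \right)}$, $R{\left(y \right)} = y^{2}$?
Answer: $-2703$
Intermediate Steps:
$N{\left(C \right)} = 16 + C^{2} + 6 C$ ($N{\left(C \right)} = \left(C^{2} + 6 C\right) + \left(-4\right)^{2} = \left(C^{2} + 6 C\right) + 16 = 16 + C^{2} + 6 C$)
$v{\left(P \right)} = 16 + P$ ($v{\left(P \right)} = \left(\left(16 + \left(-4\right)^{2} + 6 \left(-4\right)\right) + 8\right) + P = \left(\left(16 + 16 - 24\right) + 8\right) + P = \left(8 + 8\right) + P = 16 + P$)
$v{\left(2 \right)} - 2721 = \left(16 + 2\right) - 2721 = 18 - 2721 = -2703$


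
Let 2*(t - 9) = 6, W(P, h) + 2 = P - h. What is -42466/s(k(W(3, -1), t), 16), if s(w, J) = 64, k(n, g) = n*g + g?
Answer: -21233/32 ≈ -663.53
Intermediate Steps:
W(P, h) = -2 + P - h (W(P, h) = -2 + (P - h) = -2 + P - h)
t = 12 (t = 9 + (½)*6 = 9 + 3 = 12)
k(n, g) = g + g*n (k(n, g) = g*n + g = g + g*n)
-42466/s(k(W(3, -1), t), 16) = -42466/64 = -42466*1/64 = -21233/32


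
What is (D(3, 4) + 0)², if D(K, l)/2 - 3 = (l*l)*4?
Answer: 17956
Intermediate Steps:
D(K, l) = 6 + 8*l² (D(K, l) = 6 + 2*((l*l)*4) = 6 + 2*(l²*4) = 6 + 2*(4*l²) = 6 + 8*l²)
(D(3, 4) + 0)² = ((6 + 8*4²) + 0)² = ((6 + 8*16) + 0)² = ((6 + 128) + 0)² = (134 + 0)² = 134² = 17956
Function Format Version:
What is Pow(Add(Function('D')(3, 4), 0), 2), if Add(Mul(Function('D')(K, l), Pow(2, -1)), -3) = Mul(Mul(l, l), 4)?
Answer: 17956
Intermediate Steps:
Function('D')(K, l) = Add(6, Mul(8, Pow(l, 2))) (Function('D')(K, l) = Add(6, Mul(2, Mul(Mul(l, l), 4))) = Add(6, Mul(2, Mul(Pow(l, 2), 4))) = Add(6, Mul(2, Mul(4, Pow(l, 2)))) = Add(6, Mul(8, Pow(l, 2))))
Pow(Add(Function('D')(3, 4), 0), 2) = Pow(Add(Add(6, Mul(8, Pow(4, 2))), 0), 2) = Pow(Add(Add(6, Mul(8, 16)), 0), 2) = Pow(Add(Add(6, 128), 0), 2) = Pow(Add(134, 0), 2) = Pow(134, 2) = 17956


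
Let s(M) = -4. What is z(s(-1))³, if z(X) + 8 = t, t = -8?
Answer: -4096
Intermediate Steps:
z(X) = -16 (z(X) = -8 - 8 = -16)
z(s(-1))³ = (-16)³ = -4096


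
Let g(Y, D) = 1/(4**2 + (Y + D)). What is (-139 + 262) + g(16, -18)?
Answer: 1723/14 ≈ 123.07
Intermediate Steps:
g(Y, D) = 1/(16 + D + Y) (g(Y, D) = 1/(16 + (D + Y)) = 1/(16 + D + Y))
(-139 + 262) + g(16, -18) = (-139 + 262) + 1/(16 - 18 + 16) = 123 + 1/14 = 1723/14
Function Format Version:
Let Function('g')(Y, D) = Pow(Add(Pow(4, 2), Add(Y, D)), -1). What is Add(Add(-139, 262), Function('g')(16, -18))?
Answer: Rational(1723, 14) ≈ 123.07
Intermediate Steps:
Function('g')(Y, D) = Pow(Add(16, D, Y), -1) (Function('g')(Y, D) = Pow(Add(16, Add(D, Y)), -1) = Pow(Add(16, D, Y), -1))
Add(Add(-139, 262), Function('g')(16, -18)) = Add(Add(-139, 262), Pow(Add(16, -18, 16), -1)) = Add(123, Pow(14, -1)) = Add(123, Rational(1, 14)) = Rational(1723, 14)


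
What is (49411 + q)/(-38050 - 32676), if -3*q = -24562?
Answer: -172795/212178 ≈ -0.81439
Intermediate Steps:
q = 24562/3 (q = -⅓*(-24562) = 24562/3 ≈ 8187.3)
(49411 + q)/(-38050 - 32676) = (49411 + 24562/3)/(-38050 - 32676) = (172795/3)/(-70726) = (172795/3)*(-1/70726) = -172795/212178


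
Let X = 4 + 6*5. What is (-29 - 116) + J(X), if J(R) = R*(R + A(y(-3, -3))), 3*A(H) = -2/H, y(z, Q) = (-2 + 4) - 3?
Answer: 3101/3 ≈ 1033.7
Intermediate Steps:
X = 34 (X = 4 + 30 = 34)
y(z, Q) = -1 (y(z, Q) = 2 - 3 = -1)
A(H) = -2/(3*H) (A(H) = (-2/H)/3 = -2/(3*H))
J(R) = R*(2/3 + R) (J(R) = R*(R - 2/3/(-1)) = R*(R - 2/3*(-1)) = R*(R + 2/3) = R*(2/3 + R))
(-29 - 116) + J(X) = (-29 - 116) + (1/3)*34*(2 + 3*34) = -145 + (1/3)*34*(2 + 102) = -145 + (1/3)*34*104 = -145 + 3536/3 = 3101/3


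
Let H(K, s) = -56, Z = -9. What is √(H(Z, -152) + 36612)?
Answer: 2*√9139 ≈ 191.20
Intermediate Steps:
√(H(Z, -152) + 36612) = √(-56 + 36612) = √36556 = 2*√9139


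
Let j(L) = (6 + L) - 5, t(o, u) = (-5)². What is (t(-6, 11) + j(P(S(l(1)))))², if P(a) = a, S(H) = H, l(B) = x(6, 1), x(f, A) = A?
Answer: 729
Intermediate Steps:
l(B) = 1
t(o, u) = 25
j(L) = 1 + L
(t(-6, 11) + j(P(S(l(1)))))² = (25 + (1 + 1))² = (25 + 2)² = 27² = 729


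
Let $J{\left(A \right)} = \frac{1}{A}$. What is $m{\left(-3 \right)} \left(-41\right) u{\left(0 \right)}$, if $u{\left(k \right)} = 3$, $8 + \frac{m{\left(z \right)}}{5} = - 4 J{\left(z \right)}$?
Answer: $4100$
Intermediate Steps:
$m{\left(z \right)} = -40 - \frac{20}{z}$ ($m{\left(z \right)} = -40 + 5 \left(- \frac{4}{z}\right) = -40 - \frac{20}{z}$)
$m{\left(-3 \right)} \left(-41\right) u{\left(0 \right)} = \left(-40 - \frac{20}{-3}\right) \left(-41\right) 3 = \left(-40 - - \frac{20}{3}\right) \left(-41\right) 3 = \left(-40 + \frac{20}{3}\right) \left(-41\right) 3 = \left(- \frac{100}{3}\right) \left(-41\right) 3 = \frac{4100}{3} \cdot 3 = 4100$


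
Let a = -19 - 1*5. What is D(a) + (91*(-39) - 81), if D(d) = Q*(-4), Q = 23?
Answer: -3722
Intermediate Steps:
a = -24 (a = -19 - 5 = -24)
D(d) = -92 (D(d) = 23*(-4) = -92)
D(a) + (91*(-39) - 81) = -92 + (91*(-39) - 81) = -92 + (-3549 - 81) = -92 - 3630 = -3722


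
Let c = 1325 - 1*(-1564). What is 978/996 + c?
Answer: 479737/166 ≈ 2890.0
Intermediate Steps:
c = 2889 (c = 1325 + 1564 = 2889)
978/996 + c = 978/996 + 2889 = 978*(1/996) + 2889 = 163/166 + 2889 = 479737/166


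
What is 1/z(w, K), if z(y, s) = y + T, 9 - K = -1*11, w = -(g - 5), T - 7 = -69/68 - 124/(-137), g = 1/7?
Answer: 65212/766081 ≈ 0.085124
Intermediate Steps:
g = ⅐ ≈ 0.14286
T = 64191/9316 (T = 7 + (-69/68 - 124/(-137)) = 7 + (-69*1/68 - 124*(-1/137)) = 7 + (-69/68 + 124/137) = 7 - 1021/9316 = 64191/9316 ≈ 6.8904)
w = 34/7 (w = -(⅐ - 5) = -1*(-34/7) = 34/7 ≈ 4.8571)
K = 20 (K = 9 - (-1)*11 = 9 - 1*(-11) = 9 + 11 = 20)
z(y, s) = 64191/9316 + y (z(y, s) = y + 64191/9316 = 64191/9316 + y)
1/z(w, K) = 1/(64191/9316 + 34/7) = 1/(766081/65212) = 65212/766081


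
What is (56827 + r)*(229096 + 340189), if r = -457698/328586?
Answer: 5314872917974670/164293 ≈ 3.2350e+10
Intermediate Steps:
r = -228849/164293 (r = -457698*1/328586 = -228849/164293 ≈ -1.3929)
(56827 + r)*(229096 + 340189) = (56827 - 228849/164293)*(229096 + 340189) = (9336049462/164293)*569285 = 5314872917974670/164293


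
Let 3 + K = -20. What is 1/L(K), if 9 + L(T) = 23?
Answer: 1/14 ≈ 0.071429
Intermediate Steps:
K = -23 (K = -3 - 20 = -23)
L(T) = 14 (L(T) = -9 + 23 = 14)
1/L(K) = 1/14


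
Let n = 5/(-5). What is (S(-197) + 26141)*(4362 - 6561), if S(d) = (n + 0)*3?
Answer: -57477462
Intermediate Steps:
n = -1 (n = 5*(-⅕) = -1)
S(d) = -3 (S(d) = (-1 + 0)*3 = -1*3 = -3)
(S(-197) + 26141)*(4362 - 6561) = (-3 + 26141)*(4362 - 6561) = 26138*(-2199) = -57477462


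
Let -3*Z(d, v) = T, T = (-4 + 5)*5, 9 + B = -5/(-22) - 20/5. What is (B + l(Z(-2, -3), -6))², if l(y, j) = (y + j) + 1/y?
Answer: 48205249/108900 ≈ 442.66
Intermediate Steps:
B = -281/22 (B = -9 + (-5/(-22) - 20/5) = -9 + (-5*(-1/22) - 20*⅕) = -9 + (5/22 - 4) = -9 - 83/22 = -281/22 ≈ -12.773)
T = 5 (T = 1*5 = 5)
Z(d, v) = -5/3 (Z(d, v) = -⅓*5 = -5/3)
l(y, j) = j + y + 1/y (l(y, j) = (j + y) + 1/y = j + y + 1/y)
(B + l(Z(-2, -3), -6))² = (-281/22 + (-6 - 5/3 + 1/(-5/3)))² = (-281/22 + (-6 - 5/3 - ⅗))² = (-281/22 - 124/15)² = (-6943/330)² = 48205249/108900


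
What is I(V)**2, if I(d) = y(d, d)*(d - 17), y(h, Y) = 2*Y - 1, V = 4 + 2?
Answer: 14641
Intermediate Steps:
V = 6
y(h, Y) = -1 + 2*Y
I(d) = (-1 + 2*d)*(-17 + d) (I(d) = (-1 + 2*d)*(d - 17) = (-1 + 2*d)*(-17 + d))
I(V)**2 = ((-1 + 2*6)*(-17 + 6))**2 = ((-1 + 12)*(-11))**2 = (11*(-11))**2 = (-121)**2 = 14641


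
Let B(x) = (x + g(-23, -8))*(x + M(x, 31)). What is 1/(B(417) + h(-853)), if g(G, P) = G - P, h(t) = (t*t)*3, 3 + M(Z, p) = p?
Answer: 1/2361717 ≈ 4.2342e-7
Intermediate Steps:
M(Z, p) = -3 + p
h(t) = 3*t² (h(t) = t²*3 = 3*t²)
B(x) = (-15 + x)*(28 + x) (B(x) = (x + (-23 - 1*(-8)))*(x + (-3 + 31)) = (x + (-23 + 8))*(x + 28) = (x - 15)*(28 + x) = (-15 + x)*(28 + x))
1/(B(417) + h(-853)) = 1/((-420 + 417² + 13*417) + 3*(-853)²) = 1/((-420 + 173889 + 5421) + 3*727609) = 1/(178890 + 2182827) = 1/2361717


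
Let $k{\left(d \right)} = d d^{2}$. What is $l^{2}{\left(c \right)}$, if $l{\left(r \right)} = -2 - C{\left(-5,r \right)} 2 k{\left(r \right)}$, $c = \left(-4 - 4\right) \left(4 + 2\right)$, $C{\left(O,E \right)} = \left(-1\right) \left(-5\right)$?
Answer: $1223054622724$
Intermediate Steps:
$k{\left(d \right)} = d^{3}$
$C{\left(O,E \right)} = 5$
$c = -48$ ($c = \left(-8\right) 6 = -48$)
$l{\left(r \right)} = -2 - 10 r^{3}$ ($l{\left(r \right)} = -2 - 5 \cdot 2 r^{3} = -2 - 10 r^{3}$)
$l^{2}{\left(c \right)} = \left(-2 - 10 \left(-48\right)^{3}\right)^{2} = \left(-2 - -1105920\right)^{2} = \left(-2 + 1105920\right)^{2} = 1105918^{2} = 1223054622724$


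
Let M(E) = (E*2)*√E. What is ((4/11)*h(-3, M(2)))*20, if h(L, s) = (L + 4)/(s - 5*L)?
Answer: 1200/2123 - 320*√2/2123 ≈ 0.35207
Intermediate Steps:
M(E) = 2*E^(3/2) (M(E) = (2*E)*√E = 2*E^(3/2))
h(L, s) = (4 + L)/(s - 5*L)
((4/11)*h(-3, M(2)))*20 = ((4/11)*((4 - 3)/(2*2^(3/2) - 5*(-3))))*20 = ((4*(1/11))*(1/(2*(2*√2) + 15)))*20 = (4*(1/(4*√2 + 15))/11)*20 = (4*(1/(15 + 4*√2))/11)*20 = (4/(11*(15 + 4*√2)))*20 = 80/(11*(15 + 4*√2))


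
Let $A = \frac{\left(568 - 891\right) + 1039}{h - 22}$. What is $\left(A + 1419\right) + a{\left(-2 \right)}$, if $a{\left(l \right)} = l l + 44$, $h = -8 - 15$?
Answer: $\frac{65299}{45} \approx 1451.1$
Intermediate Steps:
$h = -23$ ($h = -8 - 15 = -23$)
$a{\left(l \right)} = 44 + l^{2}$ ($a{\left(l \right)} = l^{2} + 44 = 44 + l^{2}$)
$A = - \frac{716}{45}$ ($A = \frac{\left(568 - 891\right) + 1039}{-23 - 22} = \frac{-323 + 1039}{-23 - 22} = \frac{716}{-45} = 716 \left(- \frac{1}{45}\right) = - \frac{716}{45} \approx -15.911$)
$\left(A + 1419\right) + a{\left(-2 \right)} = \left(- \frac{716}{45} + 1419\right) + \left(44 + \left(-2\right)^{2}\right) = \frac{63139}{45} + \left(44 + 4\right) = \frac{63139}{45} + 48 = \frac{65299}{45}$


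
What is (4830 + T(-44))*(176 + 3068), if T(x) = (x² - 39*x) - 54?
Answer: 27340432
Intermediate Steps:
T(x) = -54 + x² - 39*x
(4830 + T(-44))*(176 + 3068) = (4830 + (-54 + (-44)² - 39*(-44)))*(176 + 3068) = (4830 + (-54 + 1936 + 1716))*3244 = (4830 + 3598)*3244 = 8428*3244 = 27340432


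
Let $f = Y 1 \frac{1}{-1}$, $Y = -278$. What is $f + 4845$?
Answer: $5123$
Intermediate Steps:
$f = 278$ ($f = - 278 \cdot 1 \frac{1}{-1} = - 278 \cdot 1 \left(-1\right) = \left(-278\right) \left(-1\right) = 278$)
$f + 4845 = 278 + 4845 = 5123$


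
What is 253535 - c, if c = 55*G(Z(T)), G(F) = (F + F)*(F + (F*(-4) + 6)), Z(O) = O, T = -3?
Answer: 258485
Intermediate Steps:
G(F) = 2*F*(6 - 3*F) (G(F) = (2*F)*(F + (-4*F + 6)) = (2*F)*(F + (6 - 4*F)) = (2*F)*(6 - 3*F) = 2*F*(6 - 3*F))
c = -4950 (c = 55*(6*(-3)*(2 - 1*(-3))) = 55*(6*(-3)*(2 + 3)) = 55*(6*(-3)*5) = 55*(-90) = -4950)
253535 - c = 253535 - 1*(-4950) = 253535 + 4950 = 258485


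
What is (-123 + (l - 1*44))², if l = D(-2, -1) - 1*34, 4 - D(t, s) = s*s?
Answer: 39204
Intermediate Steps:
D(t, s) = 4 - s² (D(t, s) = 4 - s*s = 4 - s²)
l = -31 (l = (4 - 1*(-1)²) - 1*34 = (4 - 1*1) - 34 = (4 - 1) - 34 = 3 - 34 = -31)
(-123 + (l - 1*44))² = (-123 + (-31 - 1*44))² = (-123 + (-31 - 44))² = (-123 - 75)² = (-198)² = 39204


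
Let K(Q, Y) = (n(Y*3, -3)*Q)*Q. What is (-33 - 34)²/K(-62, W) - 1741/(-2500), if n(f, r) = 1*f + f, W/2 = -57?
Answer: 1141595459/1643310000 ≈ 0.69469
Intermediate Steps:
W = -114 (W = 2*(-57) = -114)
n(f, r) = 2*f (n(f, r) = f + f = 2*f)
K(Q, Y) = 6*Y*Q² (K(Q, Y) = ((2*(Y*3))*Q)*Q = ((2*(3*Y))*Q)*Q = ((6*Y)*Q)*Q = (6*Q*Y)*Q = 6*Y*Q²)
(-33 - 34)²/K(-62, W) - 1741/(-2500) = (-33 - 34)²/((6*(-114)*(-62)²)) - 1741/(-2500) = (-67)²/((6*(-114)*3844)) - 1741*(-1/2500) = 4489/(-2629296) + 1741/2500 = 4489*(-1/2629296) + 1741/2500 = -4489/2629296 + 1741/2500 = 1141595459/1643310000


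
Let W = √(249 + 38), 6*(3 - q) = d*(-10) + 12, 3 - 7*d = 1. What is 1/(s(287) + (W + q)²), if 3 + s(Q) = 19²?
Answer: 62932023/40485030644 - 287091*√287/40485030644 ≈ 0.0014343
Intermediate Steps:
d = 2/7 (d = 3/7 - ⅐*1 = 3/7 - ⅐ = 2/7 ≈ 0.28571)
q = 31/21 (q = 3 - ((2/7)*(-10) + 12)/6 = 3 - (-20/7 + 12)/6 = 3 - ⅙*64/7 = 3 - 32/21 = 31/21 ≈ 1.4762)
W = √287 ≈ 16.941
s(Q) = 358 (s(Q) = -3 + 19² = -3 + 361 = 358)
1/(s(287) + (W + q)²) = 1/(358 + (√287 + 31/21)²) = 1/(358 + (31/21 + √287)²)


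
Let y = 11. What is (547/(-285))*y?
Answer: -6017/285 ≈ -21.112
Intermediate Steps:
(547/(-285))*y = (547/(-285))*11 = (547*(-1/285))*11 = -547/285*11 = -6017/285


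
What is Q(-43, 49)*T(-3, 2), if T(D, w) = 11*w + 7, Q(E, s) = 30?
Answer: 870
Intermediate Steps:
T(D, w) = 7 + 11*w
Q(-43, 49)*T(-3, 2) = 30*(7 + 11*2) = 30*(7 + 22) = 30*29 = 870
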